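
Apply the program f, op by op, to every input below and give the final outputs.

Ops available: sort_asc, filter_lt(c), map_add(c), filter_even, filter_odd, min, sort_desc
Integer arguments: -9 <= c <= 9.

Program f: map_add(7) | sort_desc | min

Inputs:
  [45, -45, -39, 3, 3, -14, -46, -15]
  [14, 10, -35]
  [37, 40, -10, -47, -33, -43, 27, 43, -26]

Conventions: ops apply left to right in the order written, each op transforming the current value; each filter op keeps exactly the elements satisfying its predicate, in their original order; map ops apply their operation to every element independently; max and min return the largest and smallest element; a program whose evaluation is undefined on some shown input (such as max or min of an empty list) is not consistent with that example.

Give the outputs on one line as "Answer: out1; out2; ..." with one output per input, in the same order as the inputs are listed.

Execution, op by op:
  [45, -45, -39, 3, 3, -14, -46, -15] -> [52, -38, -32, 10, 10, -7, -39, -8] -> [52, 10, 10, -7, -8, -32, -38, -39] -> -39
  [14, 10, -35] -> [21, 17, -28] -> [21, 17, -28] -> -28
  [37, 40, -10, -47, -33, -43, 27, 43, -26] -> [44, 47, -3, -40, -26, -36, 34, 50, -19] -> [50, 47, 44, 34, -3, -19, -26, -36, -40] -> -40

-39; -28; -40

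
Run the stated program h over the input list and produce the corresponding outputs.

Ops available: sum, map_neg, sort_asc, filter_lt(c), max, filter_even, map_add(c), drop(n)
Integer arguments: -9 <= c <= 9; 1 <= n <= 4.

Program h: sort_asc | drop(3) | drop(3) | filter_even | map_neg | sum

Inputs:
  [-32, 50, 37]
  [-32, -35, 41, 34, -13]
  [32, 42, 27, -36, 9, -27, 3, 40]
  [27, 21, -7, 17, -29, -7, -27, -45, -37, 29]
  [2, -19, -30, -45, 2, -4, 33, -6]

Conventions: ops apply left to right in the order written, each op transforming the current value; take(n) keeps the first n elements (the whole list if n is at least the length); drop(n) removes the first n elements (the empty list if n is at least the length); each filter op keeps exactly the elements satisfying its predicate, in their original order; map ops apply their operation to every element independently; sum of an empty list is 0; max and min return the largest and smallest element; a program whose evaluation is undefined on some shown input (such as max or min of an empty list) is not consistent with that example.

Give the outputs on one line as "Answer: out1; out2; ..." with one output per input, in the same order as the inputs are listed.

0; 0; -82; 0; -2

Execution, op by op:
  [-32, 50, 37] -> [-32, 37, 50] -> [] -> [] -> [] -> [] -> 0
  [-32, -35, 41, 34, -13] -> [-35, -32, -13, 34, 41] -> [34, 41] -> [] -> [] -> [] -> 0
  [32, 42, 27, -36, 9, -27, 3, 40] -> [-36, -27, 3, 9, 27, 32, 40, 42] -> [9, 27, 32, 40, 42] -> [40, 42] -> [40, 42] -> [-40, -42] -> -82
  [27, 21, -7, 17, -29, -7, -27, -45, -37, 29] -> [-45, -37, -29, -27, -7, -7, 17, 21, 27, 29] -> [-27, -7, -7, 17, 21, 27, 29] -> [17, 21, 27, 29] -> [] -> [] -> 0
  [2, -19, -30, -45, 2, -4, 33, -6] -> [-45, -30, -19, -6, -4, 2, 2, 33] -> [-6, -4, 2, 2, 33] -> [2, 33] -> [2] -> [-2] -> -2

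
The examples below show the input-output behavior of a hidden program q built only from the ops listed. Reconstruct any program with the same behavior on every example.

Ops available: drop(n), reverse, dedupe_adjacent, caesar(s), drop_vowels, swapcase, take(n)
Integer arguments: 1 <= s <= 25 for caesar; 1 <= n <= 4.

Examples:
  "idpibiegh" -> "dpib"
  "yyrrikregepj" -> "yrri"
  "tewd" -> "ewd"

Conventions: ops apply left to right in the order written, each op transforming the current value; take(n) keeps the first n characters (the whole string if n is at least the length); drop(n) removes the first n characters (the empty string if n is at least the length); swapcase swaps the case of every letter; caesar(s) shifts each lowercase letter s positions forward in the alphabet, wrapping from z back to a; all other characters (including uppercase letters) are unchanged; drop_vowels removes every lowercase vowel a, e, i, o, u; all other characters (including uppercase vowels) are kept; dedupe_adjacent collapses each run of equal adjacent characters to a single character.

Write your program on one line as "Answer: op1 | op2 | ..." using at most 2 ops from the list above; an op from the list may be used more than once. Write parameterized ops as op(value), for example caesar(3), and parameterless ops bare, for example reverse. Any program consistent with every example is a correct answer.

drop(1) | take(4)

Check, running the answer program on each example:
  "idpibiegh" -> "dpibiegh" -> "dpib"
  "yyrrikregepj" -> "yrrikregepj" -> "yrri"
  "tewd" -> "ewd" -> "ewd"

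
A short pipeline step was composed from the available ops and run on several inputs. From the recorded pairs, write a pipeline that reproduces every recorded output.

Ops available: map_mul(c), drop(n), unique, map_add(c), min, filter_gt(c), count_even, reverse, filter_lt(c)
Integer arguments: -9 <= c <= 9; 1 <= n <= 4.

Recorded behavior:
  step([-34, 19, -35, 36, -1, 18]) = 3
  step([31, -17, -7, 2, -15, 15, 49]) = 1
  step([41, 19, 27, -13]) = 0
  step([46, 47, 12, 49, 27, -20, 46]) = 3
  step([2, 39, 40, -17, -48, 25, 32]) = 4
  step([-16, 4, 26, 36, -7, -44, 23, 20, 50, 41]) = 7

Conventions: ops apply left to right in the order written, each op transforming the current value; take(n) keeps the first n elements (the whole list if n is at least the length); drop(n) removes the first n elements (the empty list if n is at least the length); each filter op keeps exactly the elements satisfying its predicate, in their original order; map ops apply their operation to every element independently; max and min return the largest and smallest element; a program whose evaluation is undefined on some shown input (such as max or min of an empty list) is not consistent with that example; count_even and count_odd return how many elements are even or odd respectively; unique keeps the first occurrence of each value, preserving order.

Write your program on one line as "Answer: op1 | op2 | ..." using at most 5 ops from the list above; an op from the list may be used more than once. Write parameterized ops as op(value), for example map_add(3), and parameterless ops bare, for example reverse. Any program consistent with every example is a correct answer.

unique | map_mul(5) | reverse | map_mul(3) | count_even

Check, running the answer program on each example:
  [-34, 19, -35, 36, -1, 18] -> [-34, 19, -35, 36, -1, 18] -> [-170, 95, -175, 180, -5, 90] -> [90, -5, 180, -175, 95, -170] -> [270, -15, 540, -525, 285, -510] -> 3
  [31, -17, -7, 2, -15, 15, 49] -> [31, -17, -7, 2, -15, 15, 49] -> [155, -85, -35, 10, -75, 75, 245] -> [245, 75, -75, 10, -35, -85, 155] -> [735, 225, -225, 30, -105, -255, 465] -> 1
  [41, 19, 27, -13] -> [41, 19, 27, -13] -> [205, 95, 135, -65] -> [-65, 135, 95, 205] -> [-195, 405, 285, 615] -> 0
  [46, 47, 12, 49, 27, -20, 46] -> [46, 47, 12, 49, 27, -20] -> [230, 235, 60, 245, 135, -100] -> [-100, 135, 245, 60, 235, 230] -> [-300, 405, 735, 180, 705, 690] -> 3
  [2, 39, 40, -17, -48, 25, 32] -> [2, 39, 40, -17, -48, 25, 32] -> [10, 195, 200, -85, -240, 125, 160] -> [160, 125, -240, -85, 200, 195, 10] -> [480, 375, -720, -255, 600, 585, 30] -> 4
  [-16, 4, 26, 36, -7, -44, 23, 20, 50, 41] -> [-16, 4, 26, 36, -7, -44, 23, 20, 50, 41] -> [-80, 20, 130, 180, -35, -220, 115, 100, 250, 205] -> [205, 250, 100, 115, -220, -35, 180, 130, 20, -80] -> [615, 750, 300, 345, -660, -105, 540, 390, 60, -240] -> 7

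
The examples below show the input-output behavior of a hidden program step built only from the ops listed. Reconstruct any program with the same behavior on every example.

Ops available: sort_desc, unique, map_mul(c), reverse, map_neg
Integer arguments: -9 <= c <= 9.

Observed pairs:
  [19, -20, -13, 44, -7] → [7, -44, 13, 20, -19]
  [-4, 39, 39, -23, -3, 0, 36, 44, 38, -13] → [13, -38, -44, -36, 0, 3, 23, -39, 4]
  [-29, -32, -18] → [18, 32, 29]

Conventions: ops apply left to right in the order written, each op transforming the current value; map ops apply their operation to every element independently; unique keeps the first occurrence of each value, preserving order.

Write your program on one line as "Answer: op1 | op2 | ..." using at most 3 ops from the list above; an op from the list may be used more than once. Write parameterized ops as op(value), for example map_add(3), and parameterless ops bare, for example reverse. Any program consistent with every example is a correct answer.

reverse | unique | map_neg

Check, running the answer program on each example:
  [19, -20, -13, 44, -7] -> [-7, 44, -13, -20, 19] -> [-7, 44, -13, -20, 19] -> [7, -44, 13, 20, -19]
  [-4, 39, 39, -23, -3, 0, 36, 44, 38, -13] -> [-13, 38, 44, 36, 0, -3, -23, 39, 39, -4] -> [-13, 38, 44, 36, 0, -3, -23, 39, -4] -> [13, -38, -44, -36, 0, 3, 23, -39, 4]
  [-29, -32, -18] -> [-18, -32, -29] -> [-18, -32, -29] -> [18, 32, 29]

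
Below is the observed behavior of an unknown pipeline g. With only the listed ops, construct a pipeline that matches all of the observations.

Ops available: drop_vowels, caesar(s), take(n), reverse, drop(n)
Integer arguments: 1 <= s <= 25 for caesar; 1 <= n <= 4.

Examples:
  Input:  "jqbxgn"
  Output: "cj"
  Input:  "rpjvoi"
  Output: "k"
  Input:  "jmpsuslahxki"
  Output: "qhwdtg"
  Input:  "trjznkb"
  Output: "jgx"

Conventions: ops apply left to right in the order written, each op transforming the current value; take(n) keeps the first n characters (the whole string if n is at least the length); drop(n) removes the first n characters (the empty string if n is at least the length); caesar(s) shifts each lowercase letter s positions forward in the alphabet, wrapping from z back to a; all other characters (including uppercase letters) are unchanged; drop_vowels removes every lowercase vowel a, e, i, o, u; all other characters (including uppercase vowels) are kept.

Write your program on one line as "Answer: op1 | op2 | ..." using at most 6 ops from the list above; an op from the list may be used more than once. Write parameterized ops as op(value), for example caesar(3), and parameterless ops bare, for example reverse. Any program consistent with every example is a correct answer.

reverse | caesar(22) | reverse | drop(4) | drop_vowels

Check, running the answer program on each example:
  "jqbxgn" -> "ngxbqj" -> "jctxmf" -> "fmxtcj" -> "cj" -> "cj"
  "rpjvoi" -> "iovjpr" -> "ekrfln" -> "nlfrke" -> "ke" -> "k"
  "jmpsuslahxki" -> "ikxhalsuspmj" -> "egtdwhoqolif" -> "filoqohwdtge" -> "qohwdtge" -> "qhwdtg"
  "trjznkb" -> "bknzjrt" -> "xgjvfnp" -> "pnfvjgx" -> "jgx" -> "jgx"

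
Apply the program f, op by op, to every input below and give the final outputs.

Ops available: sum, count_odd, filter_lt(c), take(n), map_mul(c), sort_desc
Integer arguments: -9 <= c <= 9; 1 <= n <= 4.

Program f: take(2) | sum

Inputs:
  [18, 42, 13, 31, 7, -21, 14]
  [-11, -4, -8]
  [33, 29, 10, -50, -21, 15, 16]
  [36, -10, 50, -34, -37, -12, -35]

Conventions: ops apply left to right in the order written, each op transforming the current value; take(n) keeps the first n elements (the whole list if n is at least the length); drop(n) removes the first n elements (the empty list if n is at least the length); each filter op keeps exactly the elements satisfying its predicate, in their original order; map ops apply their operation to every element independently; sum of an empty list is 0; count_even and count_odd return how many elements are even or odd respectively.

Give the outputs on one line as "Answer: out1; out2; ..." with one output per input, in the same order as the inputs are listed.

Execution, op by op:
  [18, 42, 13, 31, 7, -21, 14] -> [18, 42] -> 60
  [-11, -4, -8] -> [-11, -4] -> -15
  [33, 29, 10, -50, -21, 15, 16] -> [33, 29] -> 62
  [36, -10, 50, -34, -37, -12, -35] -> [36, -10] -> 26

60; -15; 62; 26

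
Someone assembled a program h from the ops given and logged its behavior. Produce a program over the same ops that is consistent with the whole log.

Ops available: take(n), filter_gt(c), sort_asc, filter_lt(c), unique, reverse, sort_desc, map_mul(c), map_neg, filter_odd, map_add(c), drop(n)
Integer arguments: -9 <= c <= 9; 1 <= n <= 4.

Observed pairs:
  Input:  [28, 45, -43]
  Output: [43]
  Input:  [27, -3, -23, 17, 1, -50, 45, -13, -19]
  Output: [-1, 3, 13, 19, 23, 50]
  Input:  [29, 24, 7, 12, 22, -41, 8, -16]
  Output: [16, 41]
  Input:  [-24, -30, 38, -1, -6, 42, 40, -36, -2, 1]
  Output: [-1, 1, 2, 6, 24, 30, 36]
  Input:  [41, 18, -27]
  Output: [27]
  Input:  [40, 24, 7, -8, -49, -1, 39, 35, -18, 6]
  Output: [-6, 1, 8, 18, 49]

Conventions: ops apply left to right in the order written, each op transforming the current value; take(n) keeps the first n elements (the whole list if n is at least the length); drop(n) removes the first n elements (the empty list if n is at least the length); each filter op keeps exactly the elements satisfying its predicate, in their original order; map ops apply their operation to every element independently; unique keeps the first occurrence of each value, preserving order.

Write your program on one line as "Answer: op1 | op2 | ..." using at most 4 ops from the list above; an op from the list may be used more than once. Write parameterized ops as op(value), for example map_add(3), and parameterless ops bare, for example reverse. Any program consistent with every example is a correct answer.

filter_lt(7) | reverse | sort_desc | map_neg

Check, running the answer program on each example:
  [28, 45, -43] -> [-43] -> [-43] -> [-43] -> [43]
  [27, -3, -23, 17, 1, -50, 45, -13, -19] -> [-3, -23, 1, -50, -13, -19] -> [-19, -13, -50, 1, -23, -3] -> [1, -3, -13, -19, -23, -50] -> [-1, 3, 13, 19, 23, 50]
  [29, 24, 7, 12, 22, -41, 8, -16] -> [-41, -16] -> [-16, -41] -> [-16, -41] -> [16, 41]
  [-24, -30, 38, -1, -6, 42, 40, -36, -2, 1] -> [-24, -30, -1, -6, -36, -2, 1] -> [1, -2, -36, -6, -1, -30, -24] -> [1, -1, -2, -6, -24, -30, -36] -> [-1, 1, 2, 6, 24, 30, 36]
  [41, 18, -27] -> [-27] -> [-27] -> [-27] -> [27]
  [40, 24, 7, -8, -49, -1, 39, 35, -18, 6] -> [-8, -49, -1, -18, 6] -> [6, -18, -1, -49, -8] -> [6, -1, -8, -18, -49] -> [-6, 1, 8, 18, 49]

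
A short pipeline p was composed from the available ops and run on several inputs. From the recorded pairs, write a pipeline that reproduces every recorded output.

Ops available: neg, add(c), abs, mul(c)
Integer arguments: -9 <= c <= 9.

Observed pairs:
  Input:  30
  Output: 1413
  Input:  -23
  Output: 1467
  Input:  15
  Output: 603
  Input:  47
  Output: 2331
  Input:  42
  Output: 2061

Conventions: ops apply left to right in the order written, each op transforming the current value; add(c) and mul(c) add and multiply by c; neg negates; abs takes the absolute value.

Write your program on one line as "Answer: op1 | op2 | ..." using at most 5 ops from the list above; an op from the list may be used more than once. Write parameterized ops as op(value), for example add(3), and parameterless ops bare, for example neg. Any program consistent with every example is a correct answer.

add(-4) | mul(9) | abs | mul(6) | add(9)

Check, running the answer program on each example:
  30 -> 26 -> 234 -> 234 -> 1404 -> 1413
  -23 -> -27 -> -243 -> 243 -> 1458 -> 1467
  15 -> 11 -> 99 -> 99 -> 594 -> 603
  47 -> 43 -> 387 -> 387 -> 2322 -> 2331
  42 -> 38 -> 342 -> 342 -> 2052 -> 2061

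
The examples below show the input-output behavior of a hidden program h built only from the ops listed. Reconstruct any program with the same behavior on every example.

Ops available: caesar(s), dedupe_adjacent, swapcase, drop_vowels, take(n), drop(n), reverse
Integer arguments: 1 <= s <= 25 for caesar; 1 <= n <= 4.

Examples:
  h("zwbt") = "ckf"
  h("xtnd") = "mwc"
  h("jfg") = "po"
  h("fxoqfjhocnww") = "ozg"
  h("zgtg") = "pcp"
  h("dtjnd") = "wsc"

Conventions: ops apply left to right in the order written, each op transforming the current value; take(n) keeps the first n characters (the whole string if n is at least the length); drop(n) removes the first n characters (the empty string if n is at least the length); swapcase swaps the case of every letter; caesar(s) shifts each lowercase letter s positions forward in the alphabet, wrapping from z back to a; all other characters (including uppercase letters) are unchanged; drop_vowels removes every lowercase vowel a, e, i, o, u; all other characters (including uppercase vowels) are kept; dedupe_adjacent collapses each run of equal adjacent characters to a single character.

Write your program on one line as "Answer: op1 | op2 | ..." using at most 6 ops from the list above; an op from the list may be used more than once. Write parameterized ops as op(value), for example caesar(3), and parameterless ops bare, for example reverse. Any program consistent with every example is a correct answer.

dedupe_adjacent | drop_vowels | take(4) | drop(1) | reverse | caesar(9)

Check, running the answer program on each example:
  "zwbt" -> "zwbt" -> "zwbt" -> "zwbt" -> "wbt" -> "tbw" -> "ckf"
  "xtnd" -> "xtnd" -> "xtnd" -> "xtnd" -> "tnd" -> "dnt" -> "mwc"
  "jfg" -> "jfg" -> "jfg" -> "jfg" -> "fg" -> "gf" -> "po"
  "fxoqfjhocnww" -> "fxoqfjhocnw" -> "fxqfjhcnw" -> "fxqf" -> "xqf" -> "fqx" -> "ozg"
  "zgtg" -> "zgtg" -> "zgtg" -> "zgtg" -> "gtg" -> "gtg" -> "pcp"
  "dtjnd" -> "dtjnd" -> "dtjnd" -> "dtjn" -> "tjn" -> "njt" -> "wsc"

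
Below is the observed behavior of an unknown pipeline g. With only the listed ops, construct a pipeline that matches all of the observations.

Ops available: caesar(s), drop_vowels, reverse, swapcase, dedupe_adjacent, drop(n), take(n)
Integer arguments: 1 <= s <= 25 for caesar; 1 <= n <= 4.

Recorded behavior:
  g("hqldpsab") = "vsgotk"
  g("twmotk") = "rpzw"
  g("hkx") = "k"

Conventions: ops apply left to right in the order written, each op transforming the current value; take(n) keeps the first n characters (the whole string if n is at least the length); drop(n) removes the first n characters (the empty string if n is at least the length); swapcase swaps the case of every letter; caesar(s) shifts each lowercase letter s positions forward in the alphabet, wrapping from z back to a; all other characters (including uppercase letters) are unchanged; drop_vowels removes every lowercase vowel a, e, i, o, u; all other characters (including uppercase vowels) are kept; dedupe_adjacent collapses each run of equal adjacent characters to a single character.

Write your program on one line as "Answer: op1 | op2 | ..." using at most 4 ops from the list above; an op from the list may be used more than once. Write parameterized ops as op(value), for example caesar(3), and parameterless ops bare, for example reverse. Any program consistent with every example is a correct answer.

reverse | drop(2) | caesar(3)

Check, running the answer program on each example:
  "hqldpsab" -> "baspdlqh" -> "spdlqh" -> "vsgotk"
  "twmotk" -> "ktomwt" -> "omwt" -> "rpzw"
  "hkx" -> "xkh" -> "h" -> "k"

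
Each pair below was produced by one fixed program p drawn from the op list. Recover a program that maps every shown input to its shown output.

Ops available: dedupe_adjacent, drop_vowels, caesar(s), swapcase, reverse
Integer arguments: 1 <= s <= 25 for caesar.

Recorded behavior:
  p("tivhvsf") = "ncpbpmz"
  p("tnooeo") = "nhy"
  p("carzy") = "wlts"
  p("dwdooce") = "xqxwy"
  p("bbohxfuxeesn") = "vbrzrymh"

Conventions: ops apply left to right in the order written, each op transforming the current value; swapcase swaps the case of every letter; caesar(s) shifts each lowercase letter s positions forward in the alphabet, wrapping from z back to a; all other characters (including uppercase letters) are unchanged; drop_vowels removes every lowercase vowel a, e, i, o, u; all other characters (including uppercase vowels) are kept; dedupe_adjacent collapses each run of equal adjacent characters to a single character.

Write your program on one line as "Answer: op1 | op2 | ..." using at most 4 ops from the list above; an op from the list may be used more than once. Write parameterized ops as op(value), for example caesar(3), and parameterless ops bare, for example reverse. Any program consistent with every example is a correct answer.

caesar(20) | drop_vowels | dedupe_adjacent

Check, running the answer program on each example:
  "tivhvsf" -> "ncpbpmz" -> "ncpbpmz" -> "ncpbpmz"
  "tnooeo" -> "nhiiyi" -> "nhy" -> "nhy"
  "carzy" -> "wults" -> "wlts" -> "wlts"
  "dwdooce" -> "xqxiiwy" -> "xqxwy" -> "xqxwy"
  "bbohxfuxeesn" -> "vvibrzoryymh" -> "vvbrzryymh" -> "vbrzrymh"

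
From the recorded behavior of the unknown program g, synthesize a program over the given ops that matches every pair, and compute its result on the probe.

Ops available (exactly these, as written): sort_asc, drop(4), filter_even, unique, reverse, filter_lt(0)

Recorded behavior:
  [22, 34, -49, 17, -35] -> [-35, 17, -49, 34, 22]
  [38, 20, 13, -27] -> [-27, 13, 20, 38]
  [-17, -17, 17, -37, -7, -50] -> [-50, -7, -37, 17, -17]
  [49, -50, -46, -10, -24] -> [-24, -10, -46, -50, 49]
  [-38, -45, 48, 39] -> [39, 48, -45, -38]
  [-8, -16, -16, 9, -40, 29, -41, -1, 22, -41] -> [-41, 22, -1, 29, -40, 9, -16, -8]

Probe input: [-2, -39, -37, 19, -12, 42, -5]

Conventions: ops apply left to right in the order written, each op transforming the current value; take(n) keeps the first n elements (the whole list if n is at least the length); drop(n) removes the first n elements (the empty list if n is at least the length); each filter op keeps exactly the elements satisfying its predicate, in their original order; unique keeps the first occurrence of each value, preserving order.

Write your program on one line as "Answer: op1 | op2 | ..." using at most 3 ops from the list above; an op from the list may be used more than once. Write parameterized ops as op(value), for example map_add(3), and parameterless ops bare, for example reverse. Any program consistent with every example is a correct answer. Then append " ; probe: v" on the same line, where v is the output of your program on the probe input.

reverse | unique ; probe: [-5, 42, -12, 19, -37, -39, -2]

Check, running the answer program on each example:
  [22, 34, -49, 17, -35] -> [-35, 17, -49, 34, 22] -> [-35, 17, -49, 34, 22]
  [38, 20, 13, -27] -> [-27, 13, 20, 38] -> [-27, 13, 20, 38]
  [-17, -17, 17, -37, -7, -50] -> [-50, -7, -37, 17, -17, -17] -> [-50, -7, -37, 17, -17]
  [49, -50, -46, -10, -24] -> [-24, -10, -46, -50, 49] -> [-24, -10, -46, -50, 49]
  [-38, -45, 48, 39] -> [39, 48, -45, -38] -> [39, 48, -45, -38]
  [-8, -16, -16, 9, -40, 29, -41, -1, 22, -41] -> [-41, 22, -1, -41, 29, -40, 9, -16, -16, -8] -> [-41, 22, -1, 29, -40, 9, -16, -8]
  probe: [-2, -39, -37, 19, -12, 42, -5] -> [-5, 42, -12, 19, -37, -39, -2] -> [-5, 42, -12, 19, -37, -39, -2]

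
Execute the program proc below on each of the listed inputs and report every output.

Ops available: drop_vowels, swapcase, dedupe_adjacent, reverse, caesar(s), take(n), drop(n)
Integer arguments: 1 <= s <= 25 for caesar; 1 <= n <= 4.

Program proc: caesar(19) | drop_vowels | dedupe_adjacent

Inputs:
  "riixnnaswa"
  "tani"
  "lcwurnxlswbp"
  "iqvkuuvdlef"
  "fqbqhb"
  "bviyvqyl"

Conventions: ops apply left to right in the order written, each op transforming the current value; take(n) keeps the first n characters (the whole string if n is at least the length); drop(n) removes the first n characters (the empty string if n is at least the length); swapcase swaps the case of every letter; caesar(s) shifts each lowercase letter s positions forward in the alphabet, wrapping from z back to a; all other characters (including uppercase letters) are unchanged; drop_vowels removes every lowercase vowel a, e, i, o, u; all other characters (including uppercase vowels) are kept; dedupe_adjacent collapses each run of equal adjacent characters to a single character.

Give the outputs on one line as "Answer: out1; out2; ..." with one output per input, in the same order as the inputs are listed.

Execution, op by op:
  "riixnnaswa" -> "kbbqggtlpt" -> "kbbqggtlpt" -> "kbqgtlpt"
  "tani" -> "mtgb" -> "mtgb" -> "mtgb"
  "lcwurnxlswbp" -> "evpnkgqelpui" -> "vpnkgqlp" -> "vpnkgqlp"
  "iqvkuuvdlef" -> "bjodnnowexy" -> "bjdnnwxy" -> "bjdnwxy"
  "fqbqhb" -> "yjujau" -> "yjj" -> "yj"
  "bviyvqyl" -> "uobrojre" -> "brjr" -> "brjr"

"kbqgtlpt"; "mtgb"; "vpnkgqlp"; "bjdnwxy"; "yj"; "brjr"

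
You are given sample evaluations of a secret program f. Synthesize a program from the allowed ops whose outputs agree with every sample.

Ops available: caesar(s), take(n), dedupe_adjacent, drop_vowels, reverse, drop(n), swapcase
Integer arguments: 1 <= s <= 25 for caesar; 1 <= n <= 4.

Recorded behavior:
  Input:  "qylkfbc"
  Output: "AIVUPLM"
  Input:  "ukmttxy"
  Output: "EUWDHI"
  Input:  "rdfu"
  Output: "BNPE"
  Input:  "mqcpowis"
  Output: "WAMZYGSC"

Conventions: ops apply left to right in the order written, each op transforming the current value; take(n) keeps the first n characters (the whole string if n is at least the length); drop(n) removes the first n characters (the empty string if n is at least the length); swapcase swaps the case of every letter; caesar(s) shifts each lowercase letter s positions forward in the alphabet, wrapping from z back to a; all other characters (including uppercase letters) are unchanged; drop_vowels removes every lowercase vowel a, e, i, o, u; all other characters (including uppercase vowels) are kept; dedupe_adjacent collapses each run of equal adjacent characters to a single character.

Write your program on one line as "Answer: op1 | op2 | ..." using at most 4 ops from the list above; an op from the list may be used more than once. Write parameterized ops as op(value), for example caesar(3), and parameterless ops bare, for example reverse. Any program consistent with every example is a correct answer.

caesar(10) | swapcase | dedupe_adjacent

Check, running the answer program on each example:
  "qylkfbc" -> "aivuplm" -> "AIVUPLM" -> "AIVUPLM"
  "ukmttxy" -> "euwddhi" -> "EUWDDHI" -> "EUWDHI"
  "rdfu" -> "bnpe" -> "BNPE" -> "BNPE"
  "mqcpowis" -> "wamzygsc" -> "WAMZYGSC" -> "WAMZYGSC"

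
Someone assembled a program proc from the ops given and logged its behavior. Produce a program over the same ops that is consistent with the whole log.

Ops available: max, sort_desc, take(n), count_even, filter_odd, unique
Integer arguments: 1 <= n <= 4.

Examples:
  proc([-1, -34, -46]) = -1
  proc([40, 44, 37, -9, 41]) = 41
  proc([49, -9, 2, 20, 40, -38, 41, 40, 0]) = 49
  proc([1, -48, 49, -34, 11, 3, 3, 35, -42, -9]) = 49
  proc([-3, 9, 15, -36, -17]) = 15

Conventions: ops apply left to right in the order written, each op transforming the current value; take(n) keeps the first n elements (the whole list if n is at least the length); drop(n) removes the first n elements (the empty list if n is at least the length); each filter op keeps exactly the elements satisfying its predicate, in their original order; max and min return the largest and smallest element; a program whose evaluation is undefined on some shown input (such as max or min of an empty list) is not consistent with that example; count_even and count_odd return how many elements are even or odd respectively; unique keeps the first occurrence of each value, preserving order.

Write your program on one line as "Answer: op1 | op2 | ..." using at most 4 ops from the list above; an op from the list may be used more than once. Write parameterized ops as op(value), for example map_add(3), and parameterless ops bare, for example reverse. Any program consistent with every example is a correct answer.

filter_odd | sort_desc | take(4) | max

Check, running the answer program on each example:
  [-1, -34, -46] -> [-1] -> [-1] -> [-1] -> -1
  [40, 44, 37, -9, 41] -> [37, -9, 41] -> [41, 37, -9] -> [41, 37, -9] -> 41
  [49, -9, 2, 20, 40, -38, 41, 40, 0] -> [49, -9, 41] -> [49, 41, -9] -> [49, 41, -9] -> 49
  [1, -48, 49, -34, 11, 3, 3, 35, -42, -9] -> [1, 49, 11, 3, 3, 35, -9] -> [49, 35, 11, 3, 3, 1, -9] -> [49, 35, 11, 3] -> 49
  [-3, 9, 15, -36, -17] -> [-3, 9, 15, -17] -> [15, 9, -3, -17] -> [15, 9, -3, -17] -> 15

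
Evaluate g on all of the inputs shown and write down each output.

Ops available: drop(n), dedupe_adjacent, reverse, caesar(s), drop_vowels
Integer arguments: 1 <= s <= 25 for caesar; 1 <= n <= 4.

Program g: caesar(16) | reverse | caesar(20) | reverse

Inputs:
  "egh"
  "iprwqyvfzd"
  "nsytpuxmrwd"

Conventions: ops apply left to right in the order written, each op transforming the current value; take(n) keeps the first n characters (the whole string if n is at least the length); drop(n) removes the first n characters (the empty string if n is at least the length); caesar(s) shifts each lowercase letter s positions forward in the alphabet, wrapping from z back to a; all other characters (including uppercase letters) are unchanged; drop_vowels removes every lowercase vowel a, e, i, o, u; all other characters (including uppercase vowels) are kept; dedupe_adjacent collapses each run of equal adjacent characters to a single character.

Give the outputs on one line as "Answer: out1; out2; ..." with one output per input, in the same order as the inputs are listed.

"oqr"; "szbgaifpjn"; "xcidzehwbgn"

Execution, op by op:
  "egh" -> "uwx" -> "xwu" -> "rqo" -> "oqr"
  "iprwqyvfzd" -> "yfhmgolvpt" -> "tpvlogmhfy" -> "njpfiagbzs" -> "szbgaifpjn"
  "nsytpuxmrwd" -> "diojfknchmt" -> "tmhcnkfjoid" -> "ngbwhezdicx" -> "xcidzehwbgn"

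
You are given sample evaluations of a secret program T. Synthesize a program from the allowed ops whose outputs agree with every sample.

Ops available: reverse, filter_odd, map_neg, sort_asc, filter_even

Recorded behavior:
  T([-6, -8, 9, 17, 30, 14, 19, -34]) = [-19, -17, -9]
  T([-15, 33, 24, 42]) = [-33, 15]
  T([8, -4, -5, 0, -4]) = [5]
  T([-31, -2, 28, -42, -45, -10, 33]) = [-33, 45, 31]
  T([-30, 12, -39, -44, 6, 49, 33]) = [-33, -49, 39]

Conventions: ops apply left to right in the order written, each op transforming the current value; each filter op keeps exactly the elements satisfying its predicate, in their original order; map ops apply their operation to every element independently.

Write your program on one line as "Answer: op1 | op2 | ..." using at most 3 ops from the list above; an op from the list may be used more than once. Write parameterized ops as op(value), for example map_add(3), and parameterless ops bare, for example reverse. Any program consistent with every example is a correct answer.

filter_odd | reverse | map_neg

Check, running the answer program on each example:
  [-6, -8, 9, 17, 30, 14, 19, -34] -> [9, 17, 19] -> [19, 17, 9] -> [-19, -17, -9]
  [-15, 33, 24, 42] -> [-15, 33] -> [33, -15] -> [-33, 15]
  [8, -4, -5, 0, -4] -> [-5] -> [-5] -> [5]
  [-31, -2, 28, -42, -45, -10, 33] -> [-31, -45, 33] -> [33, -45, -31] -> [-33, 45, 31]
  [-30, 12, -39, -44, 6, 49, 33] -> [-39, 49, 33] -> [33, 49, -39] -> [-33, -49, 39]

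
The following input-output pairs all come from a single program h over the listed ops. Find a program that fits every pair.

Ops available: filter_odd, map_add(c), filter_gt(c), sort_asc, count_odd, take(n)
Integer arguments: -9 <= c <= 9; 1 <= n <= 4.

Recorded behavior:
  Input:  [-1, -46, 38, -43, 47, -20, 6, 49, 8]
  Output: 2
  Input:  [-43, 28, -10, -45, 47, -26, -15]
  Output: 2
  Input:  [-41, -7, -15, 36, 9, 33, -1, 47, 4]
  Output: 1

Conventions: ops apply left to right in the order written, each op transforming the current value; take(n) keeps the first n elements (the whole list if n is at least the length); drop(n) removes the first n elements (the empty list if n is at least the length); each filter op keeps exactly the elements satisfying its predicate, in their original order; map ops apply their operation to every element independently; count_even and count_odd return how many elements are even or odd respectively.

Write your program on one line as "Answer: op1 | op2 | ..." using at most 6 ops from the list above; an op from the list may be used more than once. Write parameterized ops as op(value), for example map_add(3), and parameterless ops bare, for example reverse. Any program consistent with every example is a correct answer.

map_add(-9) | take(4) | sort_asc | map_add(2) | count_odd

Check, running the answer program on each example:
  [-1, -46, 38, -43, 47, -20, 6, 49, 8] -> [-10, -55, 29, -52, 38, -29, -3, 40, -1] -> [-10, -55, 29, -52] -> [-55, -52, -10, 29] -> [-53, -50, -8, 31] -> 2
  [-43, 28, -10, -45, 47, -26, -15] -> [-52, 19, -19, -54, 38, -35, -24] -> [-52, 19, -19, -54] -> [-54, -52, -19, 19] -> [-52, -50, -17, 21] -> 2
  [-41, -7, -15, 36, 9, 33, -1, 47, 4] -> [-50, -16, -24, 27, 0, 24, -10, 38, -5] -> [-50, -16, -24, 27] -> [-50, -24, -16, 27] -> [-48, -22, -14, 29] -> 1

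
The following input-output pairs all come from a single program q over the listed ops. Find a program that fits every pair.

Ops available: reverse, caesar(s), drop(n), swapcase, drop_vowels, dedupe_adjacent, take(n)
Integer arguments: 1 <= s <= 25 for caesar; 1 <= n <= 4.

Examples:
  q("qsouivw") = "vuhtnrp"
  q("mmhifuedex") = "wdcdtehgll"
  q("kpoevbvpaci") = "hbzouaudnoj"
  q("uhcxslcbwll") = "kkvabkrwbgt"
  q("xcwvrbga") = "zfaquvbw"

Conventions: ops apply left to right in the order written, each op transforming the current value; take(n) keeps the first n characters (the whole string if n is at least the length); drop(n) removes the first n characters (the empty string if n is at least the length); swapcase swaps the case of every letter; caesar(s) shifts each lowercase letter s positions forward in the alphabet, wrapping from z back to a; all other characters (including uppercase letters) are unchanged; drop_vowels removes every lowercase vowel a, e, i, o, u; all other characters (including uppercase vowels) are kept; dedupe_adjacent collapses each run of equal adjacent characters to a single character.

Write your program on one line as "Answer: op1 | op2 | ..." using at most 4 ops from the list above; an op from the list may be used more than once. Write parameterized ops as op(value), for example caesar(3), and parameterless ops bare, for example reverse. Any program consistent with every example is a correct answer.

caesar(24) | reverse | caesar(1)

Check, running the answer program on each example:
  "qsouivw" -> "oqmsgtu" -> "utgsmqo" -> "vuhtnrp"
  "mmhifuedex" -> "kkfgdscbcv" -> "vcbcsdgfkk" -> "wdcdtehgll"
  "kpoevbvpaci" -> "inmctztnyag" -> "gayntztcmni" -> "hbzouaudnoj"
  "uhcxslcbwll" -> "sfavqjazujj" -> "jjuzajqvafs" -> "kkvabkrwbgt"
  "xcwvrbga" -> "vautpzey" -> "yezptuav" -> "zfaquvbw"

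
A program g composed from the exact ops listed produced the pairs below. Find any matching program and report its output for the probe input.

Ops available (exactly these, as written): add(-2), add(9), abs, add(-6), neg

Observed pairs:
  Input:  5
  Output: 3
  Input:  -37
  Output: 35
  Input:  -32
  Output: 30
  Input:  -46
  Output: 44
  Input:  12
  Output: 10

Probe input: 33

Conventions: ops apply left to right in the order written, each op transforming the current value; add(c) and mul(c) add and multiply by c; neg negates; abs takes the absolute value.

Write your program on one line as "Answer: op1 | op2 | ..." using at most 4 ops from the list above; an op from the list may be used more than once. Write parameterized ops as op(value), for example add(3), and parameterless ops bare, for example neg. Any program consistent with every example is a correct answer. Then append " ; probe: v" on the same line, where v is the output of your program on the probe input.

neg | abs | add(-2) ; probe: 31

Check, running the answer program on each example:
  5 -> -5 -> 5 -> 3
  -37 -> 37 -> 37 -> 35
  -32 -> 32 -> 32 -> 30
  -46 -> 46 -> 46 -> 44
  12 -> -12 -> 12 -> 10
  probe: 33 -> -33 -> 33 -> 31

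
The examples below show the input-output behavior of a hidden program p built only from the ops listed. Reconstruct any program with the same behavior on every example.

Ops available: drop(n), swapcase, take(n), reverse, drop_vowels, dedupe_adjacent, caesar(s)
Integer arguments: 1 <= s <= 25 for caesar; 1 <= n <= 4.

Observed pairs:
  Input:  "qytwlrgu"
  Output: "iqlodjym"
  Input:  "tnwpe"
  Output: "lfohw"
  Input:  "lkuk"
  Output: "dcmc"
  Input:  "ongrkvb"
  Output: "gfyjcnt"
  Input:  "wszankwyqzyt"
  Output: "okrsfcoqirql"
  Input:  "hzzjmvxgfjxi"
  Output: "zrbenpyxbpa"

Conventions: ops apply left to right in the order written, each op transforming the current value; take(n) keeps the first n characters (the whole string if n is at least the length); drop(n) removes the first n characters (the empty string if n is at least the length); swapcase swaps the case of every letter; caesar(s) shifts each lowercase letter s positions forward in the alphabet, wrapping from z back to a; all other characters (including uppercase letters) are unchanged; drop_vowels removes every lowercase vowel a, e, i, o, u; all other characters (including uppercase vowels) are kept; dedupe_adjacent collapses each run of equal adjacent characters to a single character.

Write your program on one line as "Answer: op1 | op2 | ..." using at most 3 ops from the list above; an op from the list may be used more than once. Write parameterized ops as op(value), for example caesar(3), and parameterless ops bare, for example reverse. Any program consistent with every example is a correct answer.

caesar(18) | dedupe_adjacent

Check, running the answer program on each example:
  "qytwlrgu" -> "iqlodjym" -> "iqlodjym"
  "tnwpe" -> "lfohw" -> "lfohw"
  "lkuk" -> "dcmc" -> "dcmc"
  "ongrkvb" -> "gfyjcnt" -> "gfyjcnt"
  "wszankwyqzyt" -> "okrsfcoqirql" -> "okrsfcoqirql"
  "hzzjmvxgfjxi" -> "zrrbenpyxbpa" -> "zrbenpyxbpa"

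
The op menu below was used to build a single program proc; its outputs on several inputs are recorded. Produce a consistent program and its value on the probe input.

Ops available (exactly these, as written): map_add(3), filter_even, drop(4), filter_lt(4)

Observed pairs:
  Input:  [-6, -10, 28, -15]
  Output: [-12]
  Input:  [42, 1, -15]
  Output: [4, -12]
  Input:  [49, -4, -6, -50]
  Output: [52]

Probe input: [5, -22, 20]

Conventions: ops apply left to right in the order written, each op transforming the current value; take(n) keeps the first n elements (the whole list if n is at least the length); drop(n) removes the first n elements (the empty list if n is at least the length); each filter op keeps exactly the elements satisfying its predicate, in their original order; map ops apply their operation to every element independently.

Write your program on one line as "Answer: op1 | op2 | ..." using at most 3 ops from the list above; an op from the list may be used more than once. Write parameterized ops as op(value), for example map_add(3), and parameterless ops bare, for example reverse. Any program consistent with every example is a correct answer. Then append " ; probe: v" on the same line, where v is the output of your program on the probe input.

map_add(3) | filter_even ; probe: [8]

Check, running the answer program on each example:
  [-6, -10, 28, -15] -> [-3, -7, 31, -12] -> [-12]
  [42, 1, -15] -> [45, 4, -12] -> [4, -12]
  [49, -4, -6, -50] -> [52, -1, -3, -47] -> [52]
  probe: [5, -22, 20] -> [8, -19, 23] -> [8]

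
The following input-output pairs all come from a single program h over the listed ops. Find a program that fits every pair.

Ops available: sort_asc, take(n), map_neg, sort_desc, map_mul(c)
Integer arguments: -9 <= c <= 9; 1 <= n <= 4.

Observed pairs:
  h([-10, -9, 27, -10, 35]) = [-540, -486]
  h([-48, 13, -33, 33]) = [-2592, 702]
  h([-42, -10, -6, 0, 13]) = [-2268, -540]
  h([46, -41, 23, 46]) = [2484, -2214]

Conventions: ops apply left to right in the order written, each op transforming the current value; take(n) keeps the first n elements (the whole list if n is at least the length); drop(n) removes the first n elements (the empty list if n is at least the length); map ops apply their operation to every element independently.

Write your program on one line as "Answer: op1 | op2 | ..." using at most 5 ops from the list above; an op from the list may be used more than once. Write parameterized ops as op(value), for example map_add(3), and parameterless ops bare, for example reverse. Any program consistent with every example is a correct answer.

map_mul(-1) | take(2) | map_mul(9) | map_mul(-6)

Check, running the answer program on each example:
  [-10, -9, 27, -10, 35] -> [10, 9, -27, 10, -35] -> [10, 9] -> [90, 81] -> [-540, -486]
  [-48, 13, -33, 33] -> [48, -13, 33, -33] -> [48, -13] -> [432, -117] -> [-2592, 702]
  [-42, -10, -6, 0, 13] -> [42, 10, 6, 0, -13] -> [42, 10] -> [378, 90] -> [-2268, -540]
  [46, -41, 23, 46] -> [-46, 41, -23, -46] -> [-46, 41] -> [-414, 369] -> [2484, -2214]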